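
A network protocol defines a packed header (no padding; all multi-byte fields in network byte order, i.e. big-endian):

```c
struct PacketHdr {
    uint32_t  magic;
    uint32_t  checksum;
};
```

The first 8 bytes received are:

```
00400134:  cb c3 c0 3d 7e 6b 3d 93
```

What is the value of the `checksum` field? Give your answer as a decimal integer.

2120957331

`checksum` follows `magic` (4 bytes), so it starts at byte offset 4 and occupies 4 bytes.
Bytes at offsets 4..7: 7E 6B 3D 93.
Big-endian: lowest address holds the most-significant byte.
The bytes are already most-significant first: 0x7E6B3D93.
0x7E6B3D93 = 2120957331.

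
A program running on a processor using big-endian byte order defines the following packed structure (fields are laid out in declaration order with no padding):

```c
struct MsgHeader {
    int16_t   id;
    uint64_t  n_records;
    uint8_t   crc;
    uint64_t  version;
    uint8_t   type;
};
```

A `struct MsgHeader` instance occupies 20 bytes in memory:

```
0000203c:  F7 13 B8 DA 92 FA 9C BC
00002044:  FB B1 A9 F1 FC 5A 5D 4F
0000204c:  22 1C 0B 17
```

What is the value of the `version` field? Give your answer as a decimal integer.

`version` follows `id` (2 B), `n_records` (8 B), `crc` (1 B), so it starts at offset 2 + 8 + 1 = 11 and occupies 8 bytes.
Bytes at offsets 11..18: F1 FC 5A 5D 4F 22 1C 0B.
In big-endian order the high byte comes first in memory.
The bytes are already most-significant first: 0xF1FC5A5D4F221C0B.
0xF1FC5A5D4F221C0B = 17436911214077811723.

17436911214077811723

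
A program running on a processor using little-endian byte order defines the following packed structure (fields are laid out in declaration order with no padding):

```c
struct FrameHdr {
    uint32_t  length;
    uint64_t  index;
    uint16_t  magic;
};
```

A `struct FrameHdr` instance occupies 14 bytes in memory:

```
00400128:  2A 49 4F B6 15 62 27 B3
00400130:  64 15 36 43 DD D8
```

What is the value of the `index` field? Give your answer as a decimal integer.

4843081971530162709

`index` follows `length` (4 bytes), so it starts at byte offset 4 and occupies 8 bytes.
Bytes at offsets 4..11: 15 62 27 B3 64 15 36 43.
In little-endian order the low byte comes first in memory.
Reassemble most-significant byte first: 43 36 15 64 B3 27 62 15 → 0x43361564B3276215.
0x43361564B3276215 = 4843081971530162709.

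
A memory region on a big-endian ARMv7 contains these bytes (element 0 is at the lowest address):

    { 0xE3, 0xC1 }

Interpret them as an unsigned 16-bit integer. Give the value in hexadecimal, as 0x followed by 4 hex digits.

In big-endian order the high byte comes first in memory.
The bytes are already most-significant first: 0xE3C1.

0xE3C1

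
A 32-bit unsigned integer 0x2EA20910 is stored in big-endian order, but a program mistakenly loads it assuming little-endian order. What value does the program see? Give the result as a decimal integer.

Stored big-endian, the bytes at ascending addresses are 2E A2 09 10.
Read back as little-endian, the first byte is least significant, giving 0x1009A22E.
0x1009A22E = 269066798.

269066798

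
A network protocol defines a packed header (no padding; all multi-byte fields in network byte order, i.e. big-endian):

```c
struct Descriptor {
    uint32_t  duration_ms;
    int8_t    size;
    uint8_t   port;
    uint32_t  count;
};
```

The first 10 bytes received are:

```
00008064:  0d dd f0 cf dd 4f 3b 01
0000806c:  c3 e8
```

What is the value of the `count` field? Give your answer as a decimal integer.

`count` follows `duration_ms` (4 B), `size` (1 B), `port` (1 B), so it starts at offset 4 + 1 + 1 = 6 and occupies 4 bytes.
Bytes at offsets 6..9: 3B 01 C3 E8.
Big-endian: lowest address holds the most-significant byte.
The bytes are already most-significant first: 0x3B01C3E8.
0x3B01C3E8 = 989971432.

989971432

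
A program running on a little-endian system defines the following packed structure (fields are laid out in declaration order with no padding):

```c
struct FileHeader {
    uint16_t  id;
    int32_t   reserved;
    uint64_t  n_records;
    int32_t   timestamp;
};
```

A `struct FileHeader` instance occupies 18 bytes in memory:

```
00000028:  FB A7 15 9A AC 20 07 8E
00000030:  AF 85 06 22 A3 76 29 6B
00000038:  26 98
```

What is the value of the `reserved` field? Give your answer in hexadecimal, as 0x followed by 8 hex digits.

`reserved` follows `id` (2 bytes), so it starts at byte offset 2 and occupies 4 bytes.
Bytes at offsets 2..5: 15 9A AC 20.
Little-endian: lowest address holds the least-significant byte.
Reassemble most-significant byte first: 20 AC 9A 15 → 0x20AC9A15.

0x20AC9A15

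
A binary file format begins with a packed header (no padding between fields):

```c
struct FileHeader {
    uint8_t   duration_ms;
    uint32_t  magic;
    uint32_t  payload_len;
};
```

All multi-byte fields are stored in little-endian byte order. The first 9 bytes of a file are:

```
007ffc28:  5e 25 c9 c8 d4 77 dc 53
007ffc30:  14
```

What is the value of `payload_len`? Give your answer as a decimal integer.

`payload_len` follows `duration_ms` (1 B), `magic` (4 B), so it starts at offset 1 + 4 = 5 and occupies 4 bytes.
Bytes at offsets 5..8: 77 DC 53 14.
In little-endian order the low byte comes first in memory.
Reassemble most-significant byte first: 14 53 DC 77 → 0x1453DC77.
0x1453DC77 = 341040247.

341040247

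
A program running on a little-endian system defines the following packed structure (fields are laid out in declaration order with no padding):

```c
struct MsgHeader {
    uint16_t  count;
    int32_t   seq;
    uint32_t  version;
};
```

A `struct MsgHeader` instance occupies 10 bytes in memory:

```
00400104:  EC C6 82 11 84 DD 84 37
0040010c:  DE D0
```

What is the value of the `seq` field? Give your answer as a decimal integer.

-578547326

`seq` follows `count` (2 bytes), so it starts at byte offset 2 and occupies 4 bytes.
Bytes at offsets 2..5: 82 11 84 DD.
Little-endian stores the least-significant byte at the lowest address.
Reassemble most-significant byte first: DD 84 11 82 → 0xDD841182.
Top bit is set, so as a signed 32-bit value this is 0xDD841182 − 2^32 = -578547326.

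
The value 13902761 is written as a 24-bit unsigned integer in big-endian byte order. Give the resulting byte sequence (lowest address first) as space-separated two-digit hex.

13902761 in hexadecimal, padded to 24 bits, is 0xD423A9.
Split into bytes (most-significant first): D4 23 A9.
In big-endian order the high byte comes first in memory.
So the memory order matches the most-significant-first order: D4 23 A9.

D4 23 A9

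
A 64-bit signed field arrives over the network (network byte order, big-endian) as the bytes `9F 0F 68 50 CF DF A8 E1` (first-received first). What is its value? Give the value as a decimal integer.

Big-endian: lowest address holds the most-significant byte.
The bytes are already most-significant first: 0x9F0F6850CFDFA8E1.
Top bit is set, so as a signed 64-bit value this is 0x9F0F6850CFDFA8E1 − 2^64 = -6985249800734136095.

-6985249800734136095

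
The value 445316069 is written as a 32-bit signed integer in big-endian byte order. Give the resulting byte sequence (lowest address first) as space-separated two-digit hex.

1A 8A FB E5

445316069 in hexadecimal, padded to 32 bits, is 0x1A8AFBE5.
Split into bytes (most-significant first): 1A 8A FB E5.
Big-endian stores the most-significant byte at the lowest address.
So the memory order matches the most-significant-first order: 1A 8A FB E5.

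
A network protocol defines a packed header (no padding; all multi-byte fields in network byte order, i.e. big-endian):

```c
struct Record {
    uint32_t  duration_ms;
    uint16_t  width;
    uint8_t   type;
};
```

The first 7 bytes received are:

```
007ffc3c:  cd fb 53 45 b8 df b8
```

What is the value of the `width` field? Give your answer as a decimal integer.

`width` follows `duration_ms` (4 bytes), so it starts at byte offset 4 and occupies 2 bytes.
Bytes at offsets 4..5: B8 DF.
Big-endian: lowest address holds the most-significant byte.
The bytes are already most-significant first: 0xB8DF.
0xB8DF = 47327.

47327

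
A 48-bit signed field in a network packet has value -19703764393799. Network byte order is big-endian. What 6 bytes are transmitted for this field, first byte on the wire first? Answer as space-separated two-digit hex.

EE 14 5C 1F 60 B9

Two's complement of -19703764393799 in 48 bits: 19703764393799 = 0x11EBA3E09F47; invert → 0xEE145C1F60B8; add 1 → 0xEE145C1F60B9.
Split into bytes (most-significant first): EE 14 5C 1F 60 B9.
In big-endian order the high byte comes first in memory.
So the memory order matches the most-significant-first order: EE 14 5C 1F 60 B9.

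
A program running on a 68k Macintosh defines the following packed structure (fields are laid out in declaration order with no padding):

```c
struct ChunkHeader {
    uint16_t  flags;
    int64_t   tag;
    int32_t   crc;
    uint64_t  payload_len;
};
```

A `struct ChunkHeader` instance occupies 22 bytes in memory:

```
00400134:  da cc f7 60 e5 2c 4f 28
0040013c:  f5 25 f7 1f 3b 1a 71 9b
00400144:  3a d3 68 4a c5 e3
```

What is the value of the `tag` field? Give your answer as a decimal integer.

`tag` follows `flags` (2 bytes), so it starts at byte offset 2 and occupies 8 bytes.
Bytes at offsets 2..9: F7 60 E5 2C 4F 28 F5 25.
Big-endian: lowest address holds the most-significant byte.
The bytes are already most-significant first: 0xF760E52C4F28F525.
Top bit is set, so as a signed 64-bit value this is 0xF760E52C4F28F525 − 2^64 = -621244770107722459.

-621244770107722459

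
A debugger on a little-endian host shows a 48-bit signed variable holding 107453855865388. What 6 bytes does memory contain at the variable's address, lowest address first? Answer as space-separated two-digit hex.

2C 9A E8 8C BA 61

107453855865388 in hexadecimal, padded to 48 bits, is 0x61BA8CE89A2C.
Split into bytes (most-significant first): 61 BA 8C E8 9A 2C.
Little-endian stores the least-significant byte at the lowest address.
So at ascending addresses the bytes are 2C 9A E8 8C BA 61.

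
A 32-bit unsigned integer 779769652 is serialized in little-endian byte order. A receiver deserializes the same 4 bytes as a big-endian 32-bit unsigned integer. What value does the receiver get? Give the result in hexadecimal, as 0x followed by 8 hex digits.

0x34577A2E

779769652 in 32-bit hexadecimal is 0x2E7A5734.
Stored little-endian, the bytes at ascending addresses are 34 57 7A 2E.
Read back as big-endian, the last byte is least significant, giving 0x34577A2E.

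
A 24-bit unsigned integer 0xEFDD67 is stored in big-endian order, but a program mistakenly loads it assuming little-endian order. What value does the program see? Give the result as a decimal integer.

6807023

Stored big-endian, the bytes at ascending addresses are EF DD 67.
Read back as little-endian, the first byte is least significant, giving 0x67DDEF.
0x67DDEF = 6807023.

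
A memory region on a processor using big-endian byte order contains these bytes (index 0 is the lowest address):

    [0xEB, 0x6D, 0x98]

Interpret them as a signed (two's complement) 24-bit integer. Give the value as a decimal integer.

-1348200

In big-endian order the high byte comes first in memory.
The bytes are already most-significant first: 0xEB6D98.
Top bit is set, so as a signed 24-bit value this is 0xEB6D98 − 2^24 = -1348200.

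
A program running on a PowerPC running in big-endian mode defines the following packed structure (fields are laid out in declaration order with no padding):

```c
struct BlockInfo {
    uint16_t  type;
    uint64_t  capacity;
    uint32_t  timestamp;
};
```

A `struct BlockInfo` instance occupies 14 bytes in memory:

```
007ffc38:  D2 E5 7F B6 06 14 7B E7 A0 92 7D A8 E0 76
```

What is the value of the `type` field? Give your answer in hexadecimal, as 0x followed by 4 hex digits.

`type` is the first field, at byte offset 0, occupying 2 bytes.
Bytes at offsets 0..1: D2 E5.
Big-endian stores the most-significant byte at the lowest address.
The bytes are already most-significant first: 0xD2E5.

0xD2E5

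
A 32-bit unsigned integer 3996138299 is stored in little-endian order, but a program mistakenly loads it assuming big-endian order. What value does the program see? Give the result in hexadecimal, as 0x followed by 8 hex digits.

3996138299 in 32-bit hexadecimal is 0xEE303B3B.
Stored little-endian, the bytes at ascending addresses are 3B 3B 30 EE.
Read back as big-endian, the last byte is least significant, giving 0x3B3B30EE.

0x3B3B30EE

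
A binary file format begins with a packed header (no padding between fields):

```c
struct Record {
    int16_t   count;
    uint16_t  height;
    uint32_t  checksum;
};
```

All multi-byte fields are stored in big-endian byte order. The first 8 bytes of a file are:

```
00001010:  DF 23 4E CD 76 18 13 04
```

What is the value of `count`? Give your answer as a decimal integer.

-8413

`count` is the first field, at byte offset 0, occupying 2 bytes.
Bytes at offsets 0..1: DF 23.
In big-endian order the high byte comes first in memory.
The bytes are already most-significant first: 0xDF23.
Top bit is set, so as a signed 16-bit value this is 0xDF23 − 2^16 = -8413.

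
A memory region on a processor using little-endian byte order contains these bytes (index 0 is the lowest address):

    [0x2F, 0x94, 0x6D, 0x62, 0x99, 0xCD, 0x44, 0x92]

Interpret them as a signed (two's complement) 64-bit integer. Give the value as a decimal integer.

-7906968987090709457

Little-endian: lowest address holds the least-significant byte.
Reassemble most-significant byte first: 92 44 CD 99 62 6D 94 2F → 0x9244CD99626D942F.
Top bit is set, so as a signed 64-bit value this is 0x9244CD99626D942F − 2^64 = -7906968987090709457.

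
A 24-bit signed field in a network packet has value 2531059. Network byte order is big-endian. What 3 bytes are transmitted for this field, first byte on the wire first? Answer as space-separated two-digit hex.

2531059 in hexadecimal, padded to 24 bits, is 0x269EF3.
Split into bytes (most-significant first): 26 9E F3.
Big-endian stores the most-significant byte at the lowest address.
So the memory order matches the most-significant-first order: 26 9E F3.

26 9E F3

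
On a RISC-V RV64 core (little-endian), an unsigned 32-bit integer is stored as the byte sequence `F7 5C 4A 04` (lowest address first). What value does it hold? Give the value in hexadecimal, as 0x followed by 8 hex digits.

0x044A5CF7

Little-endian stores the least-significant byte at the lowest address.
Reassemble most-significant byte first: 04 4A 5C F7 → 0x044A5CF7.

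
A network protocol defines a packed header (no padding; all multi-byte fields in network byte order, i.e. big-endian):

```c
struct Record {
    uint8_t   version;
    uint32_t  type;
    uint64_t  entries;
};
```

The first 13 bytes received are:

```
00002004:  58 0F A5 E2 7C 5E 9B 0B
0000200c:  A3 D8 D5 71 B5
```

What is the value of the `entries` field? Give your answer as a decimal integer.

`entries` follows `version` (1 B), `type` (4 B), so it starts at offset 1 + 4 = 5 and occupies 8 bytes.
Bytes at offsets 5..12: 5E 9B 0B A3 D8 D5 71 B5.
Big-endian stores the most-significant byte at the lowest address.
The bytes are already most-significant first: 0x5E9B0BA3D8D571B5.
0x5E9B0BA3D8D571B5 = 6817055259300819381.

6817055259300819381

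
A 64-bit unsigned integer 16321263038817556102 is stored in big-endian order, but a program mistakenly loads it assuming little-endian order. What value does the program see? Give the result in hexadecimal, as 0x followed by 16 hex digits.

16321263038817556102 in 64-bit hexadecimal is 0xE280C642926ED686.
Stored big-endian, the bytes at ascending addresses are E2 80 C6 42 92 6E D6 86.
Read back as little-endian, the first byte is least significant, giving 0x86D66E9242C680E2.

0x86D66E9242C680E2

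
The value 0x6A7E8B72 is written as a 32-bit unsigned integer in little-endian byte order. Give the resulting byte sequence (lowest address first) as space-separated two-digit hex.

72 8B 7E 6A

Split into bytes (most-significant first): 6A 7E 8B 72.
Little-endian stores the least-significant byte at the lowest address.
So at ascending addresses the bytes are 72 8B 7E 6A.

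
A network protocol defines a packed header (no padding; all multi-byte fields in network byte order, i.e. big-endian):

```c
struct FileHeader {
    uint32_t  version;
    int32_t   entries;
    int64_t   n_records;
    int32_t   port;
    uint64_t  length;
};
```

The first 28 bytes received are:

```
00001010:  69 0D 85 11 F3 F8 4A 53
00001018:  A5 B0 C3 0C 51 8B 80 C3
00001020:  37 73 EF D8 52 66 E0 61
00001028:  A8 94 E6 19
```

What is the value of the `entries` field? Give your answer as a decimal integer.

`entries` follows `version` (4 bytes), so it starts at byte offset 4 and occupies 4 bytes.
Bytes at offsets 4..7: F3 F8 4A 53.
In big-endian order the high byte comes first in memory.
The bytes are already most-significant first: 0xF3F84A53.
Top bit is set, so as a signed 32-bit value this is 0xF3F84A53 − 2^32 = -201831853.

-201831853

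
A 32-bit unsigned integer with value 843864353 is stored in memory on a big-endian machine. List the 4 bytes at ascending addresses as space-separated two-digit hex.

32 4C 59 21

843864353 in hexadecimal, padded to 32 bits, is 0x324C5921.
Split into bytes (most-significant first): 32 4C 59 21.
In big-endian order the high byte comes first in memory.
So the memory order matches the most-significant-first order: 32 4C 59 21.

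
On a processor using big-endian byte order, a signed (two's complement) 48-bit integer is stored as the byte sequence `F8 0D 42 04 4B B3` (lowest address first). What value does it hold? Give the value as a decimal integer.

Big-endian stores the most-significant byte at the lowest address.
The bytes are already most-significant first: 0xF80D42044BB3.
Top bit is set, so as a signed 48-bit value this is 0xF80D42044BB3 − 2^48 = -8739150869581.

-8739150869581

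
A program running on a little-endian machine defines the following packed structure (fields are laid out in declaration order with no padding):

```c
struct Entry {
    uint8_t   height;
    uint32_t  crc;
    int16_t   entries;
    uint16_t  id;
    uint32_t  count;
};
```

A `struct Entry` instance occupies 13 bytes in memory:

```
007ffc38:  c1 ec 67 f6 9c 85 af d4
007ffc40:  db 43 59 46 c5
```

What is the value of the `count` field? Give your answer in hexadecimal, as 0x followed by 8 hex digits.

`count` follows `height` (1 B), `crc` (4 B), `entries` (2 B), `id` (2 B), so it starts at offset 1 + 4 + 2 + 2 = 9 and occupies 4 bytes.
Bytes at offsets 9..12: 43 59 46 C5.
Little-endian: lowest address holds the least-significant byte.
Reassemble most-significant byte first: C5 46 59 43 → 0xC5465943.

0xC5465943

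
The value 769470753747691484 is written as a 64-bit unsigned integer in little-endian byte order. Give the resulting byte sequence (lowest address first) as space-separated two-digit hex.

769470753747691484 in hexadecimal, padded to 64 bits, is 0x0AADB592DE2EE7DC.
Split into bytes (most-significant first): 0A AD B5 92 DE 2E E7 DC.
Little-endian stores the least-significant byte at the lowest address.
So at ascending addresses the bytes are DC E7 2E DE 92 B5 AD 0A.

DC E7 2E DE 92 B5 AD 0A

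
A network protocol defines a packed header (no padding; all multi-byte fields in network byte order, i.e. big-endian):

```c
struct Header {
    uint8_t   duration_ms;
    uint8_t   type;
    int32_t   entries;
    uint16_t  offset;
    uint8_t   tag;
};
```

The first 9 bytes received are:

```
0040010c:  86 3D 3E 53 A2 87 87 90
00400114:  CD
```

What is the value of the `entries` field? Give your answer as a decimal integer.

`entries` follows `duration_ms` (1 B), `type` (1 B), so it starts at offset 1 + 1 = 2 and occupies 4 bytes.
Bytes at offsets 2..5: 3E 53 A2 87.
Big-endian: lowest address holds the most-significant byte.
The bytes are already most-significant first: 0x3E53A287.
0x3E53A287 = 1045668487.

1045668487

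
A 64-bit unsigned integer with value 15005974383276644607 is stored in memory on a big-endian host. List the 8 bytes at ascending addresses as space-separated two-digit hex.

D0 3F EE 32 4F D0 D8 FF

15005974383276644607 in hexadecimal, padded to 64 bits, is 0xD03FEE324FD0D8FF.
Split into bytes (most-significant first): D0 3F EE 32 4F D0 D8 FF.
In big-endian order the high byte comes first in memory.
So the memory order matches the most-significant-first order: D0 3F EE 32 4F D0 D8 FF.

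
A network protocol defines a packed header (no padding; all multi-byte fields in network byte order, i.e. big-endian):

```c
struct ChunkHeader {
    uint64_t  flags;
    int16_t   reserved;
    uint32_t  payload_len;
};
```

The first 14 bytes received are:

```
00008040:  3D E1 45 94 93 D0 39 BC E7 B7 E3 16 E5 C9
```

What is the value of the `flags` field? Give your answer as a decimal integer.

`flags` is the first field, at byte offset 0, occupying 8 bytes.
Bytes at offsets 0..7: 3D E1 45 94 93 D0 39 BC.
Big-endian stores the most-significant byte at the lowest address.
The bytes are already most-significant first: 0x3DE1459493D039BC.
0x3DE1459493D039BC = 4458921610510875068.

4458921610510875068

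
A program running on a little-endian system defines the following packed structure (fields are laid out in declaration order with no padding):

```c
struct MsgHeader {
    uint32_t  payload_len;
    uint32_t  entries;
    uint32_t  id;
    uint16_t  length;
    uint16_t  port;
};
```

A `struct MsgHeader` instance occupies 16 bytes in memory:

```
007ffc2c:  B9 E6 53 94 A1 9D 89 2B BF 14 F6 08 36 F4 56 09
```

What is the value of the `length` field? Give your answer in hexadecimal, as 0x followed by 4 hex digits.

`length` follows `payload_len` (4 B), `entries` (4 B), `id` (4 B), so it starts at offset 4 + 4 + 4 = 12 and occupies 2 bytes.
Bytes at offsets 12..13: 36 F4.
Little-endian stores the least-significant byte at the lowest address.
Reassemble most-significant byte first: F4 36 → 0xF436.

0xF436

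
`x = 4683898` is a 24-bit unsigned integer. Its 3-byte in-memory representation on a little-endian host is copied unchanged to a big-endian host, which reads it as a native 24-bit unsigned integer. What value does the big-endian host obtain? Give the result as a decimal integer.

4683898 in 24-bit hexadecimal is 0x47787A.
Stored little-endian, the bytes at ascending addresses are 7A 78 47.
Read back as big-endian, the last byte is least significant, giving 0x7A7847.
0x7A7847 = 8026183.

8026183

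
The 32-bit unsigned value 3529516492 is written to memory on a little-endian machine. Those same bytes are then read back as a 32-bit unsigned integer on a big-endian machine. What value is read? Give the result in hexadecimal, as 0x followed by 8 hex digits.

3529516492 in 32-bit hexadecimal is 0xD26025CC.
Stored little-endian, the bytes at ascending addresses are CC 25 60 D2.
Read back as big-endian, the last byte is least significant, giving 0xCC2560D2.

0xCC2560D2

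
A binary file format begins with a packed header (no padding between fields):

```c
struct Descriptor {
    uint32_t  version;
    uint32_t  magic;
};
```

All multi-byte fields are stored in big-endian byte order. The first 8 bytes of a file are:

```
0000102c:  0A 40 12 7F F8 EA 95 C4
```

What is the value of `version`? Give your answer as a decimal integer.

`version` is the first field, at byte offset 0, occupying 4 bytes.
Bytes at offsets 0..3: 0A 40 12 7F.
In big-endian order the high byte comes first in memory.
The bytes are already most-significant first: 0x0A40127F.
0x0A40127F = 171971199.

171971199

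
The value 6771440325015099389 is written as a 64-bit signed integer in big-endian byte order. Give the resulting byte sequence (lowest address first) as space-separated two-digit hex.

6771440325015099389 in hexadecimal, padded to 64 bits, is 0x5DF8FD195647D7FD.
Split into bytes (most-significant first): 5D F8 FD 19 56 47 D7 FD.
In big-endian order the high byte comes first in memory.
So the memory order matches the most-significant-first order: 5D F8 FD 19 56 47 D7 FD.

5D F8 FD 19 56 47 D7 FD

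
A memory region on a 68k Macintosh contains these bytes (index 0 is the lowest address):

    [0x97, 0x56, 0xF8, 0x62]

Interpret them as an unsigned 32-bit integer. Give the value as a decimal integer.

Big-endian: lowest address holds the most-significant byte.
The bytes are already most-significant first: 0x9756F862.
0x9756F862 = 2539059298.

2539059298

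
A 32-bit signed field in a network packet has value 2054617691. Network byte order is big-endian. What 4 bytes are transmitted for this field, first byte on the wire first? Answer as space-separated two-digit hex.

2054617691 in hexadecimal, padded to 32 bits, is 0x7A76FA5B.
Split into bytes (most-significant first): 7A 76 FA 5B.
Big-endian: lowest address holds the most-significant byte.
So the memory order matches the most-significant-first order: 7A 76 FA 5B.

7A 76 FA 5B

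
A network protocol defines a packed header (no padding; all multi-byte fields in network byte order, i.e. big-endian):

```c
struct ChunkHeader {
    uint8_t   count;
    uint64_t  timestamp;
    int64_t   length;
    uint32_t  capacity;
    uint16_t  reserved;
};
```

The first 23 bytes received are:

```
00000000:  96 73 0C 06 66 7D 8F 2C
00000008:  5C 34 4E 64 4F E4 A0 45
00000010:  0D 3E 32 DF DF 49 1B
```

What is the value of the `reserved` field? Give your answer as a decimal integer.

`reserved` follows `count` (1 B), `timestamp` (8 B), `length` (8 B), `capacity` (4 B), so it starts at offset 1 + 8 + 8 + 4 = 21 and occupies 2 bytes.
Bytes at offsets 21..22: 49 1B.
Big-endian: lowest address holds the most-significant byte.
The bytes are already most-significant first: 0x491B.
0x491B = 18715.

18715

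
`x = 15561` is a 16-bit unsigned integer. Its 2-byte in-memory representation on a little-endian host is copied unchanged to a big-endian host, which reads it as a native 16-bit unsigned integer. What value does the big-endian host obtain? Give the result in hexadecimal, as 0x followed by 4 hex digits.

0xC93C

15561 in 16-bit hexadecimal is 0x3CC9.
Stored little-endian, the bytes at ascending addresses are C9 3C.
Read back as big-endian, the last byte is least significant, giving 0xC93C.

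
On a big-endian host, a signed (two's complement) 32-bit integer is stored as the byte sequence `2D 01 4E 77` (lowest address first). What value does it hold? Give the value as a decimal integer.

755060343

Big-endian: lowest address holds the most-significant byte.
The bytes are already most-significant first: 0x2D014E77.
0x2D014E77 = 755060343.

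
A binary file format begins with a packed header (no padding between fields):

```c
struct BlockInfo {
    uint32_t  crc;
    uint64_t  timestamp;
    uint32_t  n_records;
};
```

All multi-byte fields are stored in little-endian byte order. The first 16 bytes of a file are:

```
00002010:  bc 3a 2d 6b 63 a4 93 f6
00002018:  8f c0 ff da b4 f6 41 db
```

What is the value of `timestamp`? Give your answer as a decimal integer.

15780543343879234659

`timestamp` follows `crc` (4 bytes), so it starts at byte offset 4 and occupies 8 bytes.
Bytes at offsets 4..11: 63 A4 93 F6 8F C0 FF DA.
Little-endian: lowest address holds the least-significant byte.
Reassemble most-significant byte first: DA FF C0 8F F6 93 A4 63 → 0xDAFFC08FF693A463.
0xDAFFC08FF693A463 = 15780543343879234659.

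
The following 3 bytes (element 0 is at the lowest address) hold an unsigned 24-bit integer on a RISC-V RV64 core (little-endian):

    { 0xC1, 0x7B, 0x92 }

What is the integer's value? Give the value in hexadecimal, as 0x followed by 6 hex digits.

In little-endian order the low byte comes first in memory.
Reassemble most-significant byte first: 92 7B C1 → 0x927BC1.

0x927BC1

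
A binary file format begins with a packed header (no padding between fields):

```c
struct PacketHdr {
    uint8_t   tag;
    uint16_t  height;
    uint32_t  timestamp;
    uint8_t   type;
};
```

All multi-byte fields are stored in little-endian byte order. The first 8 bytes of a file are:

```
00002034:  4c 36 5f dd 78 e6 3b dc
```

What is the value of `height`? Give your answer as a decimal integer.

`height` follows `tag` (1 byte), so it starts at byte offset 1 and occupies 2 bytes.
Bytes at offsets 1..2: 36 5F.
In little-endian order the low byte comes first in memory.
Reassemble most-significant byte first: 5F 36 → 0x5F36.
0x5F36 = 24374.

24374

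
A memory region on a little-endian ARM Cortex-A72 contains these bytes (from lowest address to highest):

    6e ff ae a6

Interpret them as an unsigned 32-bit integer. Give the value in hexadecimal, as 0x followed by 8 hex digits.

Little-endian stores the least-significant byte at the lowest address.
Reassemble most-significant byte first: A6 AE FF 6E → 0xA6AEFF6E.

0xA6AEFF6E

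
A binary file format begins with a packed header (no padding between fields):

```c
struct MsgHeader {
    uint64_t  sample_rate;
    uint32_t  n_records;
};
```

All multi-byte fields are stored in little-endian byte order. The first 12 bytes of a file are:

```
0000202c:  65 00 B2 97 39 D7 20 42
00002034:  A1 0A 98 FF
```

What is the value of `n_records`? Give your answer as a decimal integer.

`n_records` follows `sample_rate` (8 bytes), so it starts at byte offset 8 and occupies 4 bytes.
Bytes at offsets 8..11: A1 0A 98 FF.
In little-endian order the low byte comes first in memory.
Reassemble most-significant byte first: FF 98 0A A1 → 0xFF980AA1.
0xFF980AA1 = 4288154273.

4288154273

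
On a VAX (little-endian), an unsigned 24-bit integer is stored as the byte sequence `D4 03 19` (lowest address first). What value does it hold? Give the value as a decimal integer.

Little-endian: lowest address holds the least-significant byte.
Reassemble most-significant byte first: 19 03 D4 → 0x1903D4.
0x1903D4 = 1639380.

1639380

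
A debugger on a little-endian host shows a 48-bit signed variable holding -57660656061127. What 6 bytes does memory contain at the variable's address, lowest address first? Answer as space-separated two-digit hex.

39 F5 13 D5 8E CB

Two's complement of -57660656061127 in 48 bits: 57660656061127 = 0x34712AEC0AC7; invert → 0xCB8ED513F538; add 1 → 0xCB8ED513F539.
Split into bytes (most-significant first): CB 8E D5 13 F5 39.
Little-endian: lowest address holds the least-significant byte.
So at ascending addresses the bytes are 39 F5 13 D5 8E CB.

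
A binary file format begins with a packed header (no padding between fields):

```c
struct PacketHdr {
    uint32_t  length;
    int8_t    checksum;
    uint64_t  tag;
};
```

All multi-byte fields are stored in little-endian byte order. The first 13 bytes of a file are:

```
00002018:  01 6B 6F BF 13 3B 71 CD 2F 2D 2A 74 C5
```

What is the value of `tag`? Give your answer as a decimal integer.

`tag` follows `length` (4 B), `checksum` (1 B), so it starts at offset 4 + 1 = 5 and occupies 8 bytes.
Bytes at offsets 5..12: 3B 71 CD 2F 2D 2A 74 C5.
Little-endian stores the least-significant byte at the lowest address.
Reassemble most-significant byte first: C5 74 2A 2D 2F CD 71 3B → 0xC5742A2D2FCD713B.
0xC5742A2D2FCD713B = 14228043496334127419.

14228043496334127419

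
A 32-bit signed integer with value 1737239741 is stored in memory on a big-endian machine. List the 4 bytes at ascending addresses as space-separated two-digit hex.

1737239741 in hexadecimal, padded to 32 bits, is 0x678C2CBD.
Split into bytes (most-significant first): 67 8C 2C BD.
Big-endian stores the most-significant byte at the lowest address.
So the memory order matches the most-significant-first order: 67 8C 2C BD.

67 8C 2C BD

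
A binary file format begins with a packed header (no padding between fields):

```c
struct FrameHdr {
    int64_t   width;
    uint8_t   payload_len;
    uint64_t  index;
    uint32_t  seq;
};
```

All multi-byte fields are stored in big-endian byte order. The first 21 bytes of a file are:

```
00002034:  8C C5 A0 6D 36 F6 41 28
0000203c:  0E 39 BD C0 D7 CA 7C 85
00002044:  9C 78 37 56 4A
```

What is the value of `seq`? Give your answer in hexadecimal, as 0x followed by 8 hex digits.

`seq` follows `width` (8 B), `payload_len` (1 B), `index` (8 B), so it starts at offset 8 + 1 + 8 = 17 and occupies 4 bytes.
Bytes at offsets 17..20: 78 37 56 4A.
Big-endian: lowest address holds the most-significant byte.
The bytes are already most-significant first: 0x7837564A.

0x7837564A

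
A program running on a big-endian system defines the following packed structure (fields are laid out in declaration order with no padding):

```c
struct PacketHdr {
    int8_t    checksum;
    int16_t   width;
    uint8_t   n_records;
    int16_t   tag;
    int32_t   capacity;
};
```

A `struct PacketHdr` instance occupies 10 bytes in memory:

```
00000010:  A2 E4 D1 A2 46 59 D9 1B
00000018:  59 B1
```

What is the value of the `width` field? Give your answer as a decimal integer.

`width` follows `checksum` (1 byte), so it starts at byte offset 1 and occupies 2 bytes.
Bytes at offsets 1..2: E4 D1.
In big-endian order the high byte comes first in memory.
The bytes are already most-significant first: 0xE4D1.
Top bit is set, so as a signed 16-bit value this is 0xE4D1 − 2^16 = -6959.

-6959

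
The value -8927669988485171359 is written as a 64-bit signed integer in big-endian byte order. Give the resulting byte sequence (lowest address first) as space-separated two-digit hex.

Two's complement of -8927669988485171359 in 64 bits: 8927669988485171359 = 0x7BE5748DBF93089F; invert → 0x841A8B72406CF760; add 1 → 0x841A8B72406CF761.
Split into bytes (most-significant first): 84 1A 8B 72 40 6C F7 61.
Big-endian stores the most-significant byte at the lowest address.
So the memory order matches the most-significant-first order: 84 1A 8B 72 40 6C F7 61.

84 1A 8B 72 40 6C F7 61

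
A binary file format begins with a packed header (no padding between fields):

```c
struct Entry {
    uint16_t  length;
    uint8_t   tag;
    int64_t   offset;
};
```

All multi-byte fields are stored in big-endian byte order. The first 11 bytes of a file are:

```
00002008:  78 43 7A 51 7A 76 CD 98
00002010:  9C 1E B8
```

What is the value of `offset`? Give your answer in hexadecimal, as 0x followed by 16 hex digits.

0x517A76CD989C1EB8

`offset` follows `length` (2 B), `tag` (1 B), so it starts at offset 2 + 1 = 3 and occupies 8 bytes.
Bytes at offsets 3..10: 51 7A 76 CD 98 9C 1E B8.
Big-endian stores the most-significant byte at the lowest address.
The bytes are already most-significant first: 0x517A76CD989C1EB8.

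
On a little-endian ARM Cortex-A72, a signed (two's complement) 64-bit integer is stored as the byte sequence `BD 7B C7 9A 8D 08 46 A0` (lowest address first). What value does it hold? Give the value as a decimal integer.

Little-endian stores the least-significant byte at the lowest address.
Reassemble most-significant byte first: A0 46 08 8D 9A C7 7B BD → 0xA046088D9AC77BBD.
Top bit is set, so as a signed 64-bit value this is 0xA046088D9AC77BBD − 2^64 = -6897816374991160387.

-6897816374991160387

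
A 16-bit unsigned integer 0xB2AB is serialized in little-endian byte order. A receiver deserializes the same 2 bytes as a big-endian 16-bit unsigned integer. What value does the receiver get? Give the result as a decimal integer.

43954

Stored little-endian, the bytes at ascending addresses are AB B2.
Read back as big-endian, the last byte is least significant, giving 0xABB2.
0xABB2 = 43954.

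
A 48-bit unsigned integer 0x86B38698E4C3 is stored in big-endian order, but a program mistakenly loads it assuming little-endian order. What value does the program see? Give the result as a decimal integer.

215386578924422

Stored big-endian, the bytes at ascending addresses are 86 B3 86 98 E4 C3.
Read back as little-endian, the first byte is least significant, giving 0xC3E49886B386.
0xC3E49886B386 = 215386578924422.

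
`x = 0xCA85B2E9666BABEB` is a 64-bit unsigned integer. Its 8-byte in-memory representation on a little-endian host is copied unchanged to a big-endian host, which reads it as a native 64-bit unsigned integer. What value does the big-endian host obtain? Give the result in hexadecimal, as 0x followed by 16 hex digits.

Stored little-endian, the bytes at ascending addresses are EB AB 6B 66 E9 B2 85 CA.
Read back as big-endian, the last byte is least significant, giving 0xEBAB6B66E9B285CA.

0xEBAB6B66E9B285CA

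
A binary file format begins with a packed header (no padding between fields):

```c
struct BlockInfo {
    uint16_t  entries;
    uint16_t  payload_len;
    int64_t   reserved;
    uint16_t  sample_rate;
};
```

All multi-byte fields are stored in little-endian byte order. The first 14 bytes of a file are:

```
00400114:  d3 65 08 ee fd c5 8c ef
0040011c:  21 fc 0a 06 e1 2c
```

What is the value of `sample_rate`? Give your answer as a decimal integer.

11489

`sample_rate` follows `entries` (2 B), `payload_len` (2 B), `reserved` (8 B), so it starts at offset 2 + 2 + 8 = 12 and occupies 2 bytes.
Bytes at offsets 12..13: E1 2C.
In little-endian order the low byte comes first in memory.
Reassemble most-significant byte first: 2C E1 → 0x2CE1.
0x2CE1 = 11489.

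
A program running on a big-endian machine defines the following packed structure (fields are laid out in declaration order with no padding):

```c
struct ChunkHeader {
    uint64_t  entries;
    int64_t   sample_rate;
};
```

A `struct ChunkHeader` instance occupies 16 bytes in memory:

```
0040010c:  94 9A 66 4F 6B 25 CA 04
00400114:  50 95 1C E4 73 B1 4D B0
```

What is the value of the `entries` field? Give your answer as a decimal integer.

10707983555312863748

`entries` is the first field, at byte offset 0, occupying 8 bytes.
Bytes at offsets 0..7: 94 9A 66 4F 6B 25 CA 04.
Big-endian: lowest address holds the most-significant byte.
The bytes are already most-significant first: 0x949A664F6B25CA04.
0x949A664F6B25CA04 = 10707983555312863748.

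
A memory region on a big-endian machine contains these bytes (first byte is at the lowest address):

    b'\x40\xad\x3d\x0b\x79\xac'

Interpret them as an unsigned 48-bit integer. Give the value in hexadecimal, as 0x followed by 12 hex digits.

0x40AD3D0B79AC

Big-endian: lowest address holds the most-significant byte.
The bytes are already most-significant first: 0x40AD3D0B79AC.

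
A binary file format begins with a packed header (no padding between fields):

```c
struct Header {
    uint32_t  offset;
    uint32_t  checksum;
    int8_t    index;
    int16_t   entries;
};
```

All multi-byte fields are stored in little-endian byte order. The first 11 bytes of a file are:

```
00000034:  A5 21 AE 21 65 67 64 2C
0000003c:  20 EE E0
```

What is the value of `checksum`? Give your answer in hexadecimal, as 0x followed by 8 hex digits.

`checksum` follows `offset` (4 bytes), so it starts at byte offset 4 and occupies 4 bytes.
Bytes at offsets 4..7: 65 67 64 2C.
In little-endian order the low byte comes first in memory.
Reassemble most-significant byte first: 2C 64 67 65 → 0x2C646765.

0x2C646765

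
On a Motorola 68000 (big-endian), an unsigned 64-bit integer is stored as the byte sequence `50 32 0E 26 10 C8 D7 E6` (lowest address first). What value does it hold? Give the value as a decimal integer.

5778696828522911718

Big-endian: lowest address holds the most-significant byte.
The bytes are already most-significant first: 0x50320E2610C8D7E6.
0x50320E2610C8D7E6 = 5778696828522911718.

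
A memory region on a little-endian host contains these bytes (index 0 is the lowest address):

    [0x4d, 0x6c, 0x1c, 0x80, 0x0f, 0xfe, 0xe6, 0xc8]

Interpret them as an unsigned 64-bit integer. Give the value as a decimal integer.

In little-endian order the low byte comes first in memory.
Reassemble most-significant byte first: C8 E6 FE 0F 80 1C 6C 4D → 0xC8E6FE0F801C6C4D.
0xC8E6FE0F801C6C4D = 14476537394756349005.

14476537394756349005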